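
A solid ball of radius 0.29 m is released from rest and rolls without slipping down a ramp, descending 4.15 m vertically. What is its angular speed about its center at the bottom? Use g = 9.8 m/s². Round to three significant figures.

ω ≈ 26.3 rad/s

With I = (2/5)MR², the ratio k = I/(MR²) is 0.4.
Rolling without slipping gives ω = v/R, so the total kinetic energy is ½Mv² + ½Iω² = ½(1+k)Mv² = (7/10)Mv².
Energy conservation Mgh = ½(1+k)Mv² gives v = √(2gh/(1+k)) = √(2 × 9.8 × 4.15 / 1.4) = 7.622 m/s.
The angular speed follows from ω = v/R = 7.622/0.29 ≈ 26.3 rad/s.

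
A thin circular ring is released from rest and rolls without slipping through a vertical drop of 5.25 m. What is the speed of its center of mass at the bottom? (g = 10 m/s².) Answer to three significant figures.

The moment of inertia is MR², giving k ≡ I/(MR²) = 1.
Rolling without slipping gives ω = v/R, so the total kinetic energy is ½Mv² + ½Iω² = ½(1+k)Mv² = Mv².
Setting Mgh = Mv² gives v = √(2gh/(1+k)) = √(2·10·5.25/2) ≈ 7.25 m/s.

v ≈ 7.25 m/s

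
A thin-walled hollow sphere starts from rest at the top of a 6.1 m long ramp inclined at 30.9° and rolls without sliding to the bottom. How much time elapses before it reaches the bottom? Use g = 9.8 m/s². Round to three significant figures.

With I = (2/3)MR², the ratio k = I/(MR²) is 2/3.
Translational: Mg sinθ − f = Ma. Rotational about the CM: fR = Iα = kMRa, so f = kMa.
Hence a = g sinθ/(1+k) = 9.8×sin30.9°/1.667 = 3.02 m/s².
With constant a from rest, t = √(2L/a) = √(2·6.1/3.02) ≈ 2.01 s.

t ≈ 2.01 s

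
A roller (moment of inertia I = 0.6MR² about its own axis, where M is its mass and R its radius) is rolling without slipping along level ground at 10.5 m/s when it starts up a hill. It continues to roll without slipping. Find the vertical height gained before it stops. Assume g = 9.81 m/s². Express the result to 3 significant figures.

h ≈ 8.99 m

With I = 0.6MR², the ratio k = I/(MR²) is 0.6.
Pure rolling means v = ωR; then KE = ½Mv² + ½I(v/R)² = ½(1+k)Mv² = (4/5)Mv².
At the top the kinetic energy is zero, so (4/5)Mv₀² = Mgh.
Thus h = (1+k)v₀²/(2g) = 1.6 × 10.5² / (2 × 9.81) ≈ 8.99 m.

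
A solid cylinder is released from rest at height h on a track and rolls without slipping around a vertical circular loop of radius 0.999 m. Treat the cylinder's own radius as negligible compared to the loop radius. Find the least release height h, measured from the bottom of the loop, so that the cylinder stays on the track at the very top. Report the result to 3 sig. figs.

h_min ≈ 2.75 m

The moment of inertia is (1/2)MR², giving k ≡ I/(MR²) = 0.5.
At the top of the loop, the minimum-contact condition is Mg = Mv_top²/r, so v_top² = gr.
With ω = v/R, the kinetic energy at speed v is ½(1+k)Mv² = (3/4)Mv².
Energy conservation from release (height h) to the top (height 2r): Mgh = Mg(2r) + (3/4)M·gr.
Thus h_min = 2r + (1+k)r/2 = r(2 + 1.5/2) = 0.999 × 2.75 ≈ 2.75 m.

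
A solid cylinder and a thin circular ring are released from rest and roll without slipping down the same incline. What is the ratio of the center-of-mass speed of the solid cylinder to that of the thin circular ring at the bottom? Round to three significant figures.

v_ratio ≈ 1.15

Each satisfies Mgh = ½(1+k)Mv² with k = I/(MR²), so v ∝ 1/√(1+k).
For the solid cylinder k = 0.5; for the thin circular ring k = 1.
v₁/v₂ = √((1+k₂)/(1+k₁)) = √(2/1.5) ≈ 1.15.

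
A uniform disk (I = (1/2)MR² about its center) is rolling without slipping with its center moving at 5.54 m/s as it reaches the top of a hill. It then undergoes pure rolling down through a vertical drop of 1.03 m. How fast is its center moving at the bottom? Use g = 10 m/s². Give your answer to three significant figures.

Here I = (1/2)MR², so the shape factor k = I/(MR²) = 0.5.
Pure rolling means v = ωR; then KE = ½Mv² + ½I(v/R)² = ½(1+k)Mv² = (3/4)Mv².
Energy conservation: (3/4)Mv₀² + Mgh = (3/4)Mv², so v² = v₀² + 2gh/(1+k).
v = √(5.54² + 2×10×1.03/1.5) = √44.42 ≈ 6.67 m/s.

v ≈ 6.67 m/s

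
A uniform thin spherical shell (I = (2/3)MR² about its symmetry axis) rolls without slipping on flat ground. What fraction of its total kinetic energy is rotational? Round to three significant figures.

fraction ≈ 0.400

Here I = (2/3)MR², so the shape factor k = I/(MR²) = 2/3.
Since ω = v/R, the translational part is ½Mv² and the rotational part is ½I(v/R)² = ½kMv²; the total is ½(1+k)Mv².
The rotational fraction is therefore k/(1+k) = (2/3)/1.667 ≈ 0.400.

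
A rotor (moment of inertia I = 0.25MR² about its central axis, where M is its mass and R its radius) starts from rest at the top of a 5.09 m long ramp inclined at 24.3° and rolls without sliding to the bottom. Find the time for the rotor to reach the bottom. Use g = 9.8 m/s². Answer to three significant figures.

t ≈ 1.78 s

With I = 0.25MR², the ratio k = I/(MR²) is 0.25.
Along the incline Mg sinθ − f = Ma, and torque about the center fR = Iα = kMR²(a/R) gives f = kMa.
Hence a = g sinθ/(1+k) = 9.8×sin24.3°/1.25 = 3.226 m/s².
Starting from rest, L = ½at², so t = √(2L/a) = √(2×5.09/3.226) ≈ 1.78 s.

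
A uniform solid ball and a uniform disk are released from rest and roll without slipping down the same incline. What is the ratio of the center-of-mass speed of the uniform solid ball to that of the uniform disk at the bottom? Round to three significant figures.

Each satisfies Mgh = ½(1+k)Mv² with k = I/(MR²), so v ∝ 1/√(1+k).
For the uniform solid ball k = 0.4; for the uniform disk k = 0.5.
v₁/v₂ = √((1+k₂)/(1+k₁)) = √(1.5/1.4) ≈ 1.04.

v_ratio ≈ 1.04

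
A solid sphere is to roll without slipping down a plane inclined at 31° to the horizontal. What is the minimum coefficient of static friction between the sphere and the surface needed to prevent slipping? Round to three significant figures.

With I = (2/5)MR², the ratio k = I/(MR²) is 0.4.
Along the incline Mg sinθ − f = Ma, and torque about the center fR = Iα = kMR²(a/R) gives f = kMa.
These give a = g sinθ/(1+k) and the required friction f = kMg sinθ/(1+k).
With N = Mg cosθ, the no-slip condition f ≤ μN gives μ_min = f/N = k tanθ/(1+k).
μ_min = 0.4 × tan31° / 1.4 ≈ 0.172.

μ_min ≈ 0.172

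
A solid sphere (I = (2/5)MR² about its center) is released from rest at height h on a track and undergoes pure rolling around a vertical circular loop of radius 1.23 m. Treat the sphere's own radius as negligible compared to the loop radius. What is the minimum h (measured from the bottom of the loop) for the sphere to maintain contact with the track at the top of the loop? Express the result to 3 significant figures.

h_min ≈ 3.32 m

For this body I = (2/5)MR², i.e. k = I/(MR²) = 0.4.
At the top, contact is just lost when gravity alone supplies the centripetal force: Mg = Mv_top²/r, i.e. v_top² = gr.
With ω = v/R, the kinetic energy at speed v is ½(1+k)Mv² = (7/10)Mv².
Energy conservation from release (height h) to the top (height 2r): Mgh = Mg(2r) + (7/10)M·gr.
Thus h_min = 2r + (1+k)r/2 = r(2 + 1.4/2) = 1.23 × 2.7 ≈ 3.32 m.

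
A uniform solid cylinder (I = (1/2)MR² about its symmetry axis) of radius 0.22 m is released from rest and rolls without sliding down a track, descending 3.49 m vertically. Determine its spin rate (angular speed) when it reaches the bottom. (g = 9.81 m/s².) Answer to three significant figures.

Here I = (1/2)MR², so the shape factor k = I/(MR²) = 0.5.
Since it rolls without slipping, ω = v/R and KE = ½Mv² + ½Iω² = ½(1+k)Mv² = (3/4)Mv².
Energy conservation Mgh = ½(1+k)Mv² gives v = √(2gh/(1+k)) = √(2 × 9.81 × 3.49 / 1.5) = 6.756 m/s.
The angular speed follows from ω = v/R = 6.756/0.22 ≈ 30.7 rad/s.

ω ≈ 30.7 rad/s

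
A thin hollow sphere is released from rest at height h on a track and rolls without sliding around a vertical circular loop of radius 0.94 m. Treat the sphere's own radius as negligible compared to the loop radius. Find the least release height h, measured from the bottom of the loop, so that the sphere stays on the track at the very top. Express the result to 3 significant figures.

The moment of inertia is (2/3)MR², giving k ≡ I/(MR²) = 2/3.
At the top of the loop, the minimum-contact condition is Mg = Mv_top²/r, so v_top² = gr.
With ω = v/R, the kinetic energy at speed v is ½(1+k)Mv² = (5/6)Mv².
Energy conservation from release (height h) to the top (height 2r): Mgh = Mg(2r) + (5/6)M·gr.
Thus h_min = 2r + (1+k)r/2 = r(2 + 1.667/2) = 0.94 × 2.833 ≈ 2.66 m.

h_min ≈ 2.66 m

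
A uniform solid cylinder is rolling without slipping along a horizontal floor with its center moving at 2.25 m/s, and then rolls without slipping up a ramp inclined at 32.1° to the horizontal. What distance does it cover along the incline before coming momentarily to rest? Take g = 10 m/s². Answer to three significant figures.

With I = (1/2)MR², the ratio k = I/(MR²) is 0.5.
Pure rolling means v = ωR; then KE = ½Mv² + ½I(v/R)² = ½(1+k)Mv² = (3/4)Mv².
Setting this equal to Mgh gives the vertical rise h = (1+k)v₀²/(2g) = 1.5×2.25²/(2×10) = 0.3797 m.
The distance along the slope is d = h/sinθ = 0.3797/sin32.1° ≈ 0.715 m.

d ≈ 0.715 m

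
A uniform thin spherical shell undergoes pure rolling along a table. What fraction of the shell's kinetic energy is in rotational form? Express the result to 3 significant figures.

fraction ≈ 0.400

Here I = (2/3)MR², so the shape factor k = I/(MR²) = 2/3.
With ω = v/R, KE_trans = ½Mv² and KE_rot = ½Iω² = ½kMv², so KE_total = ½(1+k)Mv².
The rotational fraction is therefore k/(1+k) = (2/3)/1.667 ≈ 0.400.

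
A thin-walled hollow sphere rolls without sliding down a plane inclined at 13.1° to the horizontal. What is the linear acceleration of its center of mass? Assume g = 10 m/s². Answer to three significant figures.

a ≈ 1.36 m/s²

With I = (2/3)MR², the ratio k = I/(MR²) is 2/3.
Along the incline Mg sinθ − f = Ma, and torque about the center fR = Iα = kMR²(a/R) gives f = kMa.
Eliminating f: Mg sinθ = (1+k)Ma, so a = g sinθ/(1+k) = 10 × sin13.1° / 1.667 ≈ 1.36 m/s².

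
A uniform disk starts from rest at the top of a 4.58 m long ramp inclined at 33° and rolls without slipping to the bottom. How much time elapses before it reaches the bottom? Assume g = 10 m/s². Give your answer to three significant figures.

t ≈ 1.59 s

The moment of inertia is (1/2)MR², giving k ≡ I/(MR²) = 0.5.
Translational: Mg sinθ − f = Ma. Rotational about the CM: fR = Iα = kMRa, so f = kMa.
Hence a = g sinθ/(1+k) = 10×sin33°/1.5 = 3.631 m/s².
Starting from rest, L = ½at², so t = √(2L/a) = √(2×4.58/3.631) ≈ 1.59 s.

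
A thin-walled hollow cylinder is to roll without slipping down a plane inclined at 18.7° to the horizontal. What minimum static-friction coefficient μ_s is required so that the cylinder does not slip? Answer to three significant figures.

With I = MR², the ratio k = I/(MR²) is 1.
Translational: Mg sinθ − f = Ma. Rotational about the CM: fR = Iα = kMRa, so f = kMa.
These give a = g sinθ/(1+k) and the required friction f = kMg sinθ/(1+k).
The normal force is N = Mg cosθ, so μ_min = f/N = k tanθ/(1+k).
μ_min = 1 × tan18.7° / 2 ≈ 0.169.

μ_min ≈ 0.169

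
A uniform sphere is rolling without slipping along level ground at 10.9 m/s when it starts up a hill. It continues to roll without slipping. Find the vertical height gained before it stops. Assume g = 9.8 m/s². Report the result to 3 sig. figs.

h ≈ 8.49 m

For this body I = (2/5)MR², i.e. k = I/(MR²) = 0.4.
Since it rolls without slipping, ω = v/R and KE = ½Mv² + ½Iω² = ½(1+k)Mv² = (7/10)Mv².
All of this converts to potential energy at the highest point: (7/10)Mv₀² = Mgh.
Thus h = (1+k)v₀²/(2g) = 1.4 × 10.9² / (2 × 9.8) ≈ 8.49 m.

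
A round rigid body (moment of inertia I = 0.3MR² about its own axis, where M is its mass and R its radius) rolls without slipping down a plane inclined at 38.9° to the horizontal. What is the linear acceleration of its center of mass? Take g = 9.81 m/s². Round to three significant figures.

a ≈ 4.74 m/s²

The moment of inertia is 0.3MR², giving k ≡ I/(MR²) = 0.3.
Along the incline Mg sinθ − f = Ma, and torque about the center fR = Iα = kMR²(a/R) gives f = kMa.
Eliminating f: Mg sinθ = (1+k)Ma, so a = g sinθ/(1+k) = 9.81 × sin38.9° / 1.3 ≈ 4.74 m/s².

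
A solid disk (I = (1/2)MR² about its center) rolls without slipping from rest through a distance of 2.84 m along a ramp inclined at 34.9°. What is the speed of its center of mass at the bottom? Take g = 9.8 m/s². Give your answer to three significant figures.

Here I = (1/2)MR², so the shape factor k = I/(MR²) = 0.5.
Since it rolls without slipping, ω = v/R and KE = ½Mv² + ½Iω² = ½(1+k)Mv² = (3/4)Mv².
The vertical drop is h = L sinθ = 2.84 × sin34.9° = 1.625 m.
Setting Mgh = (3/4)Mv² gives v = √(2gh/(1+k)) = √(2·9.8·1.625/1.5) ≈ 4.61 m/s.

v ≈ 4.61 m/s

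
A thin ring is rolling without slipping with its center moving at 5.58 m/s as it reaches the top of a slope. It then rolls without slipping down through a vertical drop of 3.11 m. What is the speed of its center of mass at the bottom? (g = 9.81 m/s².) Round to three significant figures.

The moment of inertia is MR², giving k ≡ I/(MR²) = 1.
Pure rolling means v = ωR; then KE = ½Mv² + ½I(v/R)² = ½(1+k)Mv² = Mv².
Conserving energy between top and bottom: Mv² = Mv₀² + Mgh, hence v² = v₀² + 2gh/(1+k).
v = √(5.58² + 2×9.81×3.11/2) = √61.65 ≈ 7.85 m/s.

v ≈ 7.85 m/s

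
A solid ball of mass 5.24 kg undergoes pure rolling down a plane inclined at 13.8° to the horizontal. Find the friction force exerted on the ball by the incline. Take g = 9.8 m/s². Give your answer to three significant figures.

f ≈ 3.50 N

The moment of inertia is (2/5)MR², giving k ≡ I/(MR²) = 0.4.
Translational: Mg sinθ − f = Ma. Rotational about the CM: fR = Iα = kMRa, so f = kMa.
Combining, a = g sinθ/(1+k) and f = kMa = kMg sinθ/(1+k).
f = 0.4 × 5.24 × 9.8 × sin13.8° / 1.4 ≈ 3.50 N.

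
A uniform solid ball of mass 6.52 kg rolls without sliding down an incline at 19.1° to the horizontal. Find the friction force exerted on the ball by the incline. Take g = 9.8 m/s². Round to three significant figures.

The moment of inertia is (2/5)MR², giving k ≡ I/(MR²) = 0.4.
Translational: Mg sinθ − f = Ma. Rotational about the CM: fR = Iα = kMRa, so f = kMa.
Combining, a = g sinθ/(1+k) and f = kMa = kMg sinθ/(1+k).
f = 0.4 × 6.52 × 9.8 × sin19.1° / 1.4 ≈ 5.97 N.

f ≈ 5.97 N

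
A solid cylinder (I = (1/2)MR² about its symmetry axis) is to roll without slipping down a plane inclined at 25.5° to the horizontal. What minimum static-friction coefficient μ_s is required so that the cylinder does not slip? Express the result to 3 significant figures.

For this body I = (1/2)MR², i.e. k = I/(MR²) = 0.5.
Translational: Mg sinθ − f = Ma. Rotational about the CM: fR = Iα = kMRa, so f = kMa.
These give a = g sinθ/(1+k) and the required friction f = kMg sinθ/(1+k).
With N = Mg cosθ, the no-slip condition f ≤ μN gives μ_min = f/N = k tanθ/(1+k).
μ_min = 0.5 × tan25.5° / 1.5 ≈ 0.159.

μ_min ≈ 0.159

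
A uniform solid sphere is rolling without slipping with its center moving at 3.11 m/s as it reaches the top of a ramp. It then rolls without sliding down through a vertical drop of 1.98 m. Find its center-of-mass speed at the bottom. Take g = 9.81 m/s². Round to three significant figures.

For this body I = (2/5)MR², i.e. k = I/(MR²) = 0.4.
Rolling without slipping gives ω = v/R, so the total kinetic energy is ½Mv² + ½Iω² = ½(1+k)Mv² = (7/10)Mv².
Energy conservation: (7/10)Mv₀² + Mgh = (7/10)Mv², so v² = v₀² + 2gh/(1+k).
v = √(3.11² + 2×9.81×1.98/1.4) = √37.42 ≈ 6.12 m/s.

v ≈ 6.12 m/s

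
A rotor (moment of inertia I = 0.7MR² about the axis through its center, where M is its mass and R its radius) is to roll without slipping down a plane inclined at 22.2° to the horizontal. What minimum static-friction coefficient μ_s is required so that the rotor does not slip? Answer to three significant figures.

μ_min ≈ 0.168

For this body I = 0.7MR², i.e. k = I/(MR²) = 0.7.
Newton's second law down the slope: Mg sinθ − f = Ma. The torque equation fR = Iα (with α = a/R) gives f = kMa.
These give a = g sinθ/(1+k) and the required friction f = kMg sinθ/(1+k).
The normal force is N = Mg cosθ, so μ_min = f/N = k tanθ/(1+k).
μ_min = 0.7 × tan22.2° / 1.7 ≈ 0.168.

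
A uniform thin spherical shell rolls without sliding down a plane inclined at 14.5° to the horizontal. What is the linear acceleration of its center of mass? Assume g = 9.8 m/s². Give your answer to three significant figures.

a ≈ 1.47 m/s²

The moment of inertia is (2/3)MR², giving k ≡ I/(MR²) = 2/3.
Translational: Mg sinθ − f = Ma. Rotational about the CM: fR = Iα = kMRa, so f = kMa.
Eliminating f: Mg sinθ = (1+k)Ma, so a = g sinθ/(1+k) = 9.8 × sin14.5° / 1.667 ≈ 1.47 m/s².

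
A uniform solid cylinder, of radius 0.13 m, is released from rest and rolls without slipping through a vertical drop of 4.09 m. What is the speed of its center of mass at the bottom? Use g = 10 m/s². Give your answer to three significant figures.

v ≈ 7.38 m/s

With I = (1/2)MR², the ratio k = I/(MR²) is 0.5.
Since it rolls without slipping, ω = v/R and KE = ½Mv² + ½Iω² = ½(1+k)Mv² = (3/4)Mv².
Energy conservation: Mgh = (3/4)Mv², so v = √(2gh/(1+k)) = √(2 × 10 × 4.09 / 1.5) ≈ 7.38 m/s.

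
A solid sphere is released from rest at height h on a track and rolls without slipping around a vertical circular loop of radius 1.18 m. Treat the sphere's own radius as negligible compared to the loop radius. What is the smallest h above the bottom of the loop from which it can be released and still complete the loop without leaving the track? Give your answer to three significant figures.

For this body I = (2/5)MR², i.e. k = I/(MR²) = 0.4.
At the top of the loop, the minimum-contact condition is Mg = Mv_top²/r, so v_top² = gr.
With ω = v/R, the kinetic energy at speed v is ½(1+k)Mv² = (7/10)Mv².
Energy conservation from release (height h) to the top (height 2r): Mgh = Mg(2r) + (7/10)M·gr.
Thus h_min = 2r + (1+k)r/2 = r(2 + 1.4/2) = 1.18 × 2.7 ≈ 3.19 m.

h_min ≈ 3.19 m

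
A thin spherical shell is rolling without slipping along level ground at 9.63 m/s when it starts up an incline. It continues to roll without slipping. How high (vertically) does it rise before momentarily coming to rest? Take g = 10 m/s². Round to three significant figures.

Here I = (2/3)MR², so the shape factor k = I/(MR²) = 2/3.
The rolling condition ω = v/R makes the rotational term ½I(v/R)² = ½kMv², so KE_total = ½(1+k)Mv² = (5/6)Mv².
At the top the kinetic energy is zero, so (5/6)Mv₀² = Mgh.
Thus h = (1+k)v₀²/(2g) = 1.667 × 9.63² / (2 × 10) ≈ 7.73 m.

h ≈ 7.73 m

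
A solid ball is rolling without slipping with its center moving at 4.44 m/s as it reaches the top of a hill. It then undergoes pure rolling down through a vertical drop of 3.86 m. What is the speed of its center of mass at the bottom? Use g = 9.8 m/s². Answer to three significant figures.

v ≈ 8.59 m/s

With I = (2/5)MR², the ratio k = I/(MR²) is 0.4.
Rolling without slipping gives ω = v/R, so the total kinetic energy is ½Mv² + ½Iω² = ½(1+k)Mv² = (7/10)Mv².
Energy conservation: (7/10)Mv₀² + Mgh = (7/10)Mv², so v² = v₀² + 2gh/(1+k).
v = √(4.44² + 2×9.8×3.86/1.4) = √73.75 ≈ 8.59 m/s.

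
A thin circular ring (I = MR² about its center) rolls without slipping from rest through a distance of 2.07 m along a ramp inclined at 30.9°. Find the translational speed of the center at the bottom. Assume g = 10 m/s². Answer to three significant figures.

Here I = MR², so the shape factor k = I/(MR²) = 1.
The rolling condition ω = v/R makes the rotational term ½I(v/R)² = ½kMv², so KE_total = ½(1+k)Mv² = Mv².
The vertical drop is h = L sinθ = 2.07 × sin30.9° = 1.063 m.
Energy conservation: Mgh = Mv², so v = √(2gh/(1+k)) = √(2 × 10 × 1.063 / 2) ≈ 3.26 m/s.

v ≈ 3.26 m/s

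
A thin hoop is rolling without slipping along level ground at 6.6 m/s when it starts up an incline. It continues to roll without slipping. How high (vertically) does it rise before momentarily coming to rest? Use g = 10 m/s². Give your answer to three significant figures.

For this body I = MR², i.e. k = I/(MR²) = 1.
Rolling without slipping gives ω = v/R, so the total kinetic energy is ½Mv² + ½Iω² = ½(1+k)Mv² = Mv².
At the top the kinetic energy is zero, so Mv₀² = Mgh.
Thus h = (1+k)v₀²/(2g) = 2 × 6.6² / (2 × 10) ≈ 4.36 m.

h ≈ 4.36 m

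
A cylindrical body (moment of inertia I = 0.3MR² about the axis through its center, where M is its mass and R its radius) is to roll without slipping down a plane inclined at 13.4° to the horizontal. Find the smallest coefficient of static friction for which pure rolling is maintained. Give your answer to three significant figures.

For this body I = 0.3MR², i.e. k = I/(MR²) = 0.3.
Translational: Mg sinθ − f = Ma. Rotational about the CM: fR = Iα = kMRa, so f = kMa.
These give a = g sinθ/(1+k) and the required friction f = kMg sinθ/(1+k).
The normal force is N = Mg cosθ, so μ_min = f/N = k tanθ/(1+k).
μ_min = 0.3 × tan13.4° / 1.3 ≈ 0.0550.

μ_min ≈ 0.0550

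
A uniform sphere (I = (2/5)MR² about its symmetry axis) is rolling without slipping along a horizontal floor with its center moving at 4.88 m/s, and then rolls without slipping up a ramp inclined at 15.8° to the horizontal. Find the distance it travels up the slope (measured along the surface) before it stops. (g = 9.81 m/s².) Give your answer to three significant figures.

For this body I = (2/5)MR², i.e. k = I/(MR²) = 0.4.
Since it rolls without slipping, ω = v/R and KE = ½Mv² + ½Iω² = ½(1+k)Mv² = (7/10)Mv².
Setting this equal to Mgh gives the vertical rise h = (1+k)v₀²/(2g) = 1.4×4.88²/(2×9.81) = 1.699 m.
The distance along the slope is d = h/sinθ = 1.699/sin15.8° ≈ 6.24 m.

d ≈ 6.24 m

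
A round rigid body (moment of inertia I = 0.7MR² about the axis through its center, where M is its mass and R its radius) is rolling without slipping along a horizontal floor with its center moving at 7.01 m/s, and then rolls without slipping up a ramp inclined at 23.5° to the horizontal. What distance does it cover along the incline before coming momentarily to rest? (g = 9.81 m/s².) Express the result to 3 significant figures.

d ≈ 10.7 m

The moment of inertia is 0.7MR², giving k ≡ I/(MR²) = 0.7.
Rolling without slipping gives ω = v/R, so the total kinetic energy is ½Mv² + ½Iω² = ½(1+k)Mv² = (17/20)Mv².
Setting this equal to Mgh gives the vertical rise h = (1+k)v₀²/(2g) = 1.7×7.01²/(2×9.81) = 4.258 m.
The distance along the slope is d = h/sinθ = 4.258/sin23.5° ≈ 10.7 m.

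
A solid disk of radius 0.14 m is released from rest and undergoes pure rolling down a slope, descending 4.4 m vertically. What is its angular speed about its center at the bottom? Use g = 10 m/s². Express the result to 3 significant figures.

ω ≈ 54.7 rad/s

For this body I = (1/2)MR², i.e. k = I/(MR²) = 0.5.
Rolling without slipping gives ω = v/R, so the total kinetic energy is ½Mv² + ½Iω² = ½(1+k)Mv² = (3/4)Mv².
Energy conservation Mgh = ½(1+k)Mv² gives v = √(2gh/(1+k)) = √(2 × 10 × 4.4 / 1.5) = 7.659 m/s.
The angular speed follows from ω = v/R = 7.659/0.14 ≈ 54.7 rad/s.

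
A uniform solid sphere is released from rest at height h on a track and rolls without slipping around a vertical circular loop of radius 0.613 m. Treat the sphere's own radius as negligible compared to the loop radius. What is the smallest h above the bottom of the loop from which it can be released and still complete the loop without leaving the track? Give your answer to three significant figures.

h_min ≈ 1.66 m

Here I = (2/5)MR², so the shape factor k = I/(MR²) = 0.4.
At the top of the loop, the minimum-contact condition is Mg = Mv_top²/r, so v_top² = gr.
With ω = v/R, the kinetic energy at speed v is ½(1+k)Mv² = (7/10)Mv².
Energy conservation from release (height h) to the top (height 2r): Mgh = Mg(2r) + (7/10)M·gr.
Thus h_min = 2r + (1+k)r/2 = r(2 + 1.4/2) = 0.613 × 2.7 ≈ 1.66 m.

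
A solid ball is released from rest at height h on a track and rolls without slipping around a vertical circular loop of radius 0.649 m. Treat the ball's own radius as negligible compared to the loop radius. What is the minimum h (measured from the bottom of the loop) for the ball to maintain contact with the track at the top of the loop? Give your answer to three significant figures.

h_min ≈ 1.75 m

The moment of inertia is (2/5)MR², giving k ≡ I/(MR²) = 0.4.
At the top, contact is just lost when gravity alone supplies the centripetal force: Mg = Mv_top²/r, i.e. v_top² = gr.
With ω = v/R, the kinetic energy at speed v is ½(1+k)Mv² = (7/10)Mv².
Energy conservation from release (height h) to the top (height 2r): Mgh = Mg(2r) + (7/10)M·gr.
Thus h_min = 2r + (1+k)r/2 = r(2 + 1.4/2) = 0.649 × 2.7 ≈ 1.75 m.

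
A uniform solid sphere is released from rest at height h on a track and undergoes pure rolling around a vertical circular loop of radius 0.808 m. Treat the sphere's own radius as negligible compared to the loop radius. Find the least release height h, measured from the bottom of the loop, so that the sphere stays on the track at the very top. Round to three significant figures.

h_min ≈ 2.18 m

For this body I = (2/5)MR², i.e. k = I/(MR²) = 0.4.
At the top, contact is just lost when gravity alone supplies the centripetal force: Mg = Mv_top²/r, i.e. v_top² = gr.
With ω = v/R, the kinetic energy at speed v is ½(1+k)Mv² = (7/10)Mv².
Energy conservation from release (height h) to the top (height 2r): Mgh = Mg(2r) + (7/10)M·gr.
Thus h_min = 2r + (1+k)r/2 = r(2 + 1.4/2) = 0.808 × 2.7 ≈ 2.18 m.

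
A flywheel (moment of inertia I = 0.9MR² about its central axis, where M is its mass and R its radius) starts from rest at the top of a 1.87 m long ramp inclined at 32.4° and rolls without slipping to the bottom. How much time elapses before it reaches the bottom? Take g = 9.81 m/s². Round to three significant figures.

t ≈ 1.16 s

With I = 0.9MR², the ratio k = I/(MR²) is 0.9.
Translational: Mg sinθ − f = Ma. Rotational about the CM: fR = Iα = kMRa, so f = kMa.
Hence a = g sinθ/(1+k) = 9.81×sin32.4°/1.9 = 2.767 m/s².
Starting from rest, L = ½at², so t = √(2L/a) = √(2×1.87/2.767) ≈ 1.16 s.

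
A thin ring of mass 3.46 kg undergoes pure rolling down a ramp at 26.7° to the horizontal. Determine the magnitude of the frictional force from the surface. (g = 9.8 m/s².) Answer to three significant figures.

f ≈ 7.62 N

Here I = MR², so the shape factor k = I/(MR²) = 1.
Translational: Mg sinθ − f = Ma. Rotational about the CM: fR = Iα = kMRa, so f = kMa.
Combining, a = g sinθ/(1+k) and f = kMa = kMg sinθ/(1+k).
f = 1 × 3.46 × 9.8 × sin26.7° / 2 ≈ 7.62 N.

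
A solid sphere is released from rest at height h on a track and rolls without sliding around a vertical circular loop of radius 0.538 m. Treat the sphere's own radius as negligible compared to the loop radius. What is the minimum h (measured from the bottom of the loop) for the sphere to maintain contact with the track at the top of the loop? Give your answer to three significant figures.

The moment of inertia is (2/5)MR², giving k ≡ I/(MR²) = 0.4.
At the top, contact is just lost when gravity alone supplies the centripetal force: Mg = Mv_top²/r, i.e. v_top² = gr.
With ω = v/R, the kinetic energy at speed v is ½(1+k)Mv² = (7/10)Mv².
Energy conservation from release (height h) to the top (height 2r): Mgh = Mg(2r) + (7/10)M·gr.
Thus h_min = 2r + (1+k)r/2 = r(2 + 1.4/2) = 0.538 × 2.7 ≈ 1.45 m.

h_min ≈ 1.45 m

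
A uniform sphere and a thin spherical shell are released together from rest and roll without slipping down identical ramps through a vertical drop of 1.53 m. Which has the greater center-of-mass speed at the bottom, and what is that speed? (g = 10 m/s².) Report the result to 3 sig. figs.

For rolling without slipping, Mgh = ½(1+k)Mv² where k = I/(MR²), so v = √(2gh/(1+k)).
Uniform sphere: k = 0.4, giving v = √(2×10×1.53/1.4) = 4.675 m/s.
Thin spherical shell: k = 2/3, giving v = √(2×10×1.53/1.667) = 4.285 m/s.
The smaller k wins: the uniform sphere, at ≈ 4.68 m/s.

the uniform sphere, at v ≈ 4.68 m/s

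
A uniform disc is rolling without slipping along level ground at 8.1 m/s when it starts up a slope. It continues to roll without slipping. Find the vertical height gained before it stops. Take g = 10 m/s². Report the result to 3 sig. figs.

h ≈ 4.92 m

With I = (1/2)MR², the ratio k = I/(MR²) is 0.5.
The rolling condition ω = v/R makes the rotational term ½I(v/R)² = ½kMv², so KE_total = ½(1+k)Mv² = (3/4)Mv².
All of this converts to potential energy at the highest point: (3/4)Mv₀² = Mgh.
Thus h = (1+k)v₀²/(2g) = 1.5 × 8.1² / (2 × 10) ≈ 4.92 m.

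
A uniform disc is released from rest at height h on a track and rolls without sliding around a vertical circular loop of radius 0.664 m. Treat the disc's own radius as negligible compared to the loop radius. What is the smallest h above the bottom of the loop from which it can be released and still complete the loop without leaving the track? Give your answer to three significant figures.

The moment of inertia is (1/2)MR², giving k ≡ I/(MR²) = 0.5.
At the top, contact is just lost when gravity alone supplies the centripetal force: Mg = Mv_top²/r, i.e. v_top² = gr.
With ω = v/R, the kinetic energy at speed v is ½(1+k)Mv² = (3/4)Mv².
Energy conservation from release (height h) to the top (height 2r): Mgh = Mg(2r) + (3/4)M·gr.
Thus h_min = 2r + (1+k)r/2 = r(2 + 1.5/2) = 0.664 × 2.75 ≈ 1.83 m.

h_min ≈ 1.83 m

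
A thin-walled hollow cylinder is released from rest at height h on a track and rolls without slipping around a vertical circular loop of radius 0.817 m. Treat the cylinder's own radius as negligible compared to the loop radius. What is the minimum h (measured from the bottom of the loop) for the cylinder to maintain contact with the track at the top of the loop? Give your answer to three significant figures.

Here I = MR², so the shape factor k = I/(MR²) = 1.
At the top, contact is just lost when gravity alone supplies the centripetal force: Mg = Mv_top²/r, i.e. v_top² = gr.
With ω = v/R, the kinetic energy at speed v is ½(1+k)Mv² = Mv².
Energy conservation from release (height h) to the top (height 2r): Mgh = Mg(2r) + M·gr.
Thus h_min = 2r + (1+k)r/2 = r(2 + 2/2) = 0.817 × 3 ≈ 2.45 m.

h_min ≈ 2.45 m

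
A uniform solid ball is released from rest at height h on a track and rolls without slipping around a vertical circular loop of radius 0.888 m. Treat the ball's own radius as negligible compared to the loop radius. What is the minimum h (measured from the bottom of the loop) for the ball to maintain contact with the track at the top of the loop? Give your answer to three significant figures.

The moment of inertia is (2/5)MR², giving k ≡ I/(MR²) = 0.4.
At the top, contact is just lost when gravity alone supplies the centripetal force: Mg = Mv_top²/r, i.e. v_top² = gr.
With ω = v/R, the kinetic energy at speed v is ½(1+k)Mv² = (7/10)Mv².
Energy conservation from release (height h) to the top (height 2r): Mgh = Mg(2r) + (7/10)M·gr.
Thus h_min = 2r + (1+k)r/2 = r(2 + 1.4/2) = 0.888 × 2.7 ≈ 2.40 m.

h_min ≈ 2.40 m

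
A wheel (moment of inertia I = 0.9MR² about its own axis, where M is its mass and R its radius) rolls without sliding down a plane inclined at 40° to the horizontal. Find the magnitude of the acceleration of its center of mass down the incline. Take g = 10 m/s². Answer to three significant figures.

a ≈ 3.38 m/s²

Here I = 0.9MR², so the shape factor k = I/(MR²) = 0.9.
Translational: Mg sinθ − f = Ma. Rotational about the CM: fR = Iα = kMRa, so f = kMa.
Eliminating f: Mg sinθ = (1+k)Ma, so a = g sinθ/(1+k) = 10 × sin40° / 1.9 ≈ 3.38 m/s².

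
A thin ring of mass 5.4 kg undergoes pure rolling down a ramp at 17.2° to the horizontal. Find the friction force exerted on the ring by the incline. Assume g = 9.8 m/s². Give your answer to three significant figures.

f ≈ 7.82 N

With I = MR², the ratio k = I/(MR²) is 1.
Translational: Mg sinθ − f = Ma. Rotational about the CM: fR = Iα = kMRa, so f = kMa.
Combining, a = g sinθ/(1+k) and f = kMa = kMg sinθ/(1+k).
f = 1 × 5.4 × 9.8 × sin17.2° / 2 ≈ 7.82 N.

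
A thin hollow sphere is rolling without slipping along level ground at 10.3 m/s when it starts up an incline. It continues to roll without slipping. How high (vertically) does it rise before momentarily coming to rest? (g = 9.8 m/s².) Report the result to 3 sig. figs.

The moment of inertia is (2/3)MR², giving k ≡ I/(MR²) = 2/3.
The rolling condition ω = v/R makes the rotational term ½I(v/R)² = ½kMv², so KE_total = ½(1+k)Mv² = (5/6)Mv².
All of this converts to potential energy at the highest point: (5/6)Mv₀² = Mgh.
Thus h = (1+k)v₀²/(2g) = 1.667 × 10.3² / (2 × 9.8) ≈ 9.02 m.

h ≈ 9.02 m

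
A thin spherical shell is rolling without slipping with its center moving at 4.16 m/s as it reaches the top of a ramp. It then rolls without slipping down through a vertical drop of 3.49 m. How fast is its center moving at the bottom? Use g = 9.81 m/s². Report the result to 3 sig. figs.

v ≈ 7.64 m/s

For this body I = (2/3)MR², i.e. k = I/(MR²) = 2/3.
Since it rolls without slipping, ω = v/R and KE = ½Mv² + ½Iω² = ½(1+k)Mv² = (5/6)Mv².
Conserving energy between top and bottom: (5/6)Mv² = (5/6)Mv₀² + Mgh, hence v² = v₀² + 2gh/(1+k).
v = √(4.16² + 2×9.81×3.49/1.667) = √58.39 ≈ 7.64 m/s.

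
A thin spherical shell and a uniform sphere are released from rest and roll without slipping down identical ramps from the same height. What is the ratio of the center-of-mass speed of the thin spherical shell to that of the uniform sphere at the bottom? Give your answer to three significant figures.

v_ratio ≈ 0.917

Each satisfies Mgh = ½(1+k)Mv² with k = I/(MR²), so v ∝ 1/√(1+k).
For the thin spherical shell k = 2/3; for the uniform sphere k = 0.4.
v₁/v₂ = √((1+k₂)/(1+k₁)) = √(1.4/1.667) ≈ 0.917.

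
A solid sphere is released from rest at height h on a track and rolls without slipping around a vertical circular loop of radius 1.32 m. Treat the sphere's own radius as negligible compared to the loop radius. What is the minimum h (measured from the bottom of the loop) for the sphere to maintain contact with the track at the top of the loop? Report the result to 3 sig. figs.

h_min ≈ 3.56 m

The moment of inertia is (2/5)MR², giving k ≡ I/(MR²) = 0.4.
At the top of the loop, the minimum-contact condition is Mg = Mv_top²/r, so v_top² = gr.
With ω = v/R, the kinetic energy at speed v is ½(1+k)Mv² = (7/10)Mv².
Energy conservation from release (height h) to the top (height 2r): Mgh = Mg(2r) + (7/10)M·gr.
Thus h_min = 2r + (1+k)r/2 = r(2 + 1.4/2) = 1.32 × 2.7 ≈ 3.56 m.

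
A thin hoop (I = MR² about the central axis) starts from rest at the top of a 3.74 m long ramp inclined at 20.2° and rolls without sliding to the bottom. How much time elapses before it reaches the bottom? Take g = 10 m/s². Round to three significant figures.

Here I = MR², so the shape factor k = I/(MR²) = 1.
Translational: Mg sinθ − f = Ma. Rotational about the CM: fR = Iα = kMRa, so f = kMa.
Hence a = g sinθ/(1+k) = 10×sin20.2°/2 = 1.726 m/s².
Starting from rest, L = ½at², so t = √(2L/a) = √(2×3.74/1.726) ≈ 2.08 s.

t ≈ 2.08 s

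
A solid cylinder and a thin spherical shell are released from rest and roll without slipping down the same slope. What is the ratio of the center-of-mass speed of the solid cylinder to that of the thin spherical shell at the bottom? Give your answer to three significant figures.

v_ratio ≈ 1.05

Each satisfies Mgh = ½(1+k)Mv² with k = I/(MR²), so v ∝ 1/√(1+k).
For the solid cylinder k = 0.5; for the thin spherical shell k = 2/3.
v₁/v₂ = √((1+k₂)/(1+k₁)) = √(1.667/1.5) ≈ 1.05.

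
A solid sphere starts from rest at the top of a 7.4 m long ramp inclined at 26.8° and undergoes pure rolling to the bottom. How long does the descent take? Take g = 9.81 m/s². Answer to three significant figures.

With I = (2/5)MR², the ratio k = I/(MR²) is 0.4.
Translational: Mg sinθ − f = Ma. Rotational about the CM: fR = Iα = kMRa, so f = kMa.
Hence a = g sinθ/(1+k) = 9.81×sin26.8°/1.4 = 3.159 m/s².
With constant a from rest, t = √(2L/a) = √(2·7.4/3.159) ≈ 2.16 s.

t ≈ 2.16 s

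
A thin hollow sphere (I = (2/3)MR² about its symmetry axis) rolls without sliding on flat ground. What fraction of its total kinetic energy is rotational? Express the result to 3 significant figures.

fraction ≈ 0.400

With I = (2/3)MR², the ratio k = I/(MR²) is 2/3.
With ω = v/R, KE_trans = ½Mv² and KE_rot = ½Iω² = ½kMv², so KE_total = ½(1+k)Mv².
The rotational fraction is therefore k/(1+k) = (2/3)/1.667 ≈ 0.400.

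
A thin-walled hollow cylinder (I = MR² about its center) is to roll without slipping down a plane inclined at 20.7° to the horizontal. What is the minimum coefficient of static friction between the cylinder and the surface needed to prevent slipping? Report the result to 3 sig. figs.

μ_min ≈ 0.189

With I = MR², the ratio k = I/(MR²) is 1.
Newton's second law down the slope: Mg sinθ − f = Ma. The torque equation fR = Iα (with α = a/R) gives f = kMa.
These give a = g sinθ/(1+k) and the required friction f = kMg sinθ/(1+k).
With N = Mg cosθ, the no-slip condition f ≤ μN gives μ_min = f/N = k tanθ/(1+k).
μ_min = 1 × tan20.7° / 2 ≈ 0.189.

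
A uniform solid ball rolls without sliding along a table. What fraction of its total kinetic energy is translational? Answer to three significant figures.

fraction ≈ 0.714

With I = (2/5)MR², the ratio k = I/(MR²) is 0.4.
Since ω = v/R, the translational part is ½Mv² and the rotational part is ½I(v/R)² = ½kMv²; the total is ½(1+k)Mv².
The translational fraction is therefore 1/(1+k) = 1/1.4 ≈ 0.714.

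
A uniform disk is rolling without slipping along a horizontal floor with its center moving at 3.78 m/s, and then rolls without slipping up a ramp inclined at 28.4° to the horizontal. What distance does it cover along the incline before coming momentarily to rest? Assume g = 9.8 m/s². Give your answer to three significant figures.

d ≈ 2.30 m

For this body I = (1/2)MR², i.e. k = I/(MR²) = 0.5.
Pure rolling means v = ωR; then KE = ½Mv² + ½I(v/R)² = ½(1+k)Mv² = (3/4)Mv².
Setting this equal to Mgh gives the vertical rise h = (1+k)v₀²/(2g) = 1.5×3.78²/(2×9.8) = 1.093 m.
Along the incline, d = h/sinθ = 1.093/sin28.4° ≈ 2.30 m.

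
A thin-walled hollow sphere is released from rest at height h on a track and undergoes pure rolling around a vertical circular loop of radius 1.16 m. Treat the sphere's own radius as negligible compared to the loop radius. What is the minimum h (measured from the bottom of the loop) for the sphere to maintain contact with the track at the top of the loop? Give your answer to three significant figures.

The moment of inertia is (2/3)MR², giving k ≡ I/(MR²) = 2/3.
At the top, contact is just lost when gravity alone supplies the centripetal force: Mg = Mv_top²/r, i.e. v_top² = gr.
With ω = v/R, the kinetic energy at speed v is ½(1+k)Mv² = (5/6)Mv².
Energy conservation from release (height h) to the top (height 2r): Mgh = Mg(2r) + (5/6)M·gr.
Thus h_min = 2r + (1+k)r/2 = r(2 + 1.667/2) = 1.16 × 2.833 ≈ 3.29 m.

h_min ≈ 3.29 m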